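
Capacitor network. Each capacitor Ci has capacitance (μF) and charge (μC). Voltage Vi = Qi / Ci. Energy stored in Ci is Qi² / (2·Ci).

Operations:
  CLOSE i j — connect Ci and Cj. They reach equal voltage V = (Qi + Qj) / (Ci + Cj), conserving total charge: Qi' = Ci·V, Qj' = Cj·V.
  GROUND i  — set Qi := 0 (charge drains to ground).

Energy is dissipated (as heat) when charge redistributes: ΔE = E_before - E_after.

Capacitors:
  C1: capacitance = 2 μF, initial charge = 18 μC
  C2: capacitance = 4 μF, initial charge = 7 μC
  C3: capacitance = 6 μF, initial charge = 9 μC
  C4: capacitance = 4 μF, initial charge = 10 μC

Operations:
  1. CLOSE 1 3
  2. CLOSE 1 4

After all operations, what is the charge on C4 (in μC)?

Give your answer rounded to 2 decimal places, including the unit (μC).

Answer: 11.17 μC

Derivation:
Initial: C1(2μF, Q=18μC, V=9.00V), C2(4μF, Q=7μC, V=1.75V), C3(6μF, Q=9μC, V=1.50V), C4(4μF, Q=10μC, V=2.50V)
Op 1: CLOSE 1-3: Q_total=27.00, C_total=8.00, V=3.38; Q1=6.75, Q3=20.25; dissipated=42.188
Op 2: CLOSE 1-4: Q_total=16.75, C_total=6.00, V=2.79; Q1=5.58, Q4=11.17; dissipated=0.510
Final charges: Q1=5.58, Q2=7.00, Q3=20.25, Q4=11.17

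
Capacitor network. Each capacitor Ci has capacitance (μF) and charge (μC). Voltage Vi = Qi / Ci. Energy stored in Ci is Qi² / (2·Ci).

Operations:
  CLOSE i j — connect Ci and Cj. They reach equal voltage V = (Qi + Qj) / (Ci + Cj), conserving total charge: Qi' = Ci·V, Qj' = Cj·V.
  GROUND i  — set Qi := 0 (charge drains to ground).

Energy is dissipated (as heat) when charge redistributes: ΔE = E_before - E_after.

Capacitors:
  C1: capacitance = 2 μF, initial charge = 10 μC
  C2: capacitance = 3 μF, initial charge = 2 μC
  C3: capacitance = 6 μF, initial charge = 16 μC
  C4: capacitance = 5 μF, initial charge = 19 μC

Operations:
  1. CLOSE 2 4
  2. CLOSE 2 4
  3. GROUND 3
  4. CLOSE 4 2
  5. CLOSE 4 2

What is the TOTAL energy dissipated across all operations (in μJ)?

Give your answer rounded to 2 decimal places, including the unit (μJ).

Initial: C1(2μF, Q=10μC, V=5.00V), C2(3μF, Q=2μC, V=0.67V), C3(6μF, Q=16μC, V=2.67V), C4(5μF, Q=19μC, V=3.80V)
Op 1: CLOSE 2-4: Q_total=21.00, C_total=8.00, V=2.62; Q2=7.88, Q4=13.12; dissipated=9.204
Op 2: CLOSE 2-4: Q_total=21.00, C_total=8.00, V=2.62; Q2=7.88, Q4=13.12; dissipated=0.000
Op 3: GROUND 3: Q3=0; energy lost=21.333
Op 4: CLOSE 4-2: Q_total=21.00, C_total=8.00, V=2.62; Q4=13.12, Q2=7.88; dissipated=0.000
Op 5: CLOSE 4-2: Q_total=21.00, C_total=8.00, V=2.62; Q4=13.12, Q2=7.88; dissipated=0.000
Total dissipated: 30.538 μJ

Answer: 30.54 μJ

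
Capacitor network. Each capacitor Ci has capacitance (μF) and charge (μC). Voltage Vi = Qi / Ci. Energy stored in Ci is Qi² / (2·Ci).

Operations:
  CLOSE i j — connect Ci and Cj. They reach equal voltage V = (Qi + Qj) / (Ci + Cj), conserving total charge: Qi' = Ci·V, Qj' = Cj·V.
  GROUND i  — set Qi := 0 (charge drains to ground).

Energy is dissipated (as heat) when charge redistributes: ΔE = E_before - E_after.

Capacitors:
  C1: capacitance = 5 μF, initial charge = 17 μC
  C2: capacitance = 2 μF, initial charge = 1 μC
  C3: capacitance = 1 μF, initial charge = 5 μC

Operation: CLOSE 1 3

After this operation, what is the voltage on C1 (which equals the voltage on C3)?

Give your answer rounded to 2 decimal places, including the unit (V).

Answer: 3.67 V

Derivation:
Initial: C1(5μF, Q=17μC, V=3.40V), C2(2μF, Q=1μC, V=0.50V), C3(1μF, Q=5μC, V=5.00V)
Op 1: CLOSE 1-3: Q_total=22.00, C_total=6.00, V=3.67; Q1=18.33, Q3=3.67; dissipated=1.067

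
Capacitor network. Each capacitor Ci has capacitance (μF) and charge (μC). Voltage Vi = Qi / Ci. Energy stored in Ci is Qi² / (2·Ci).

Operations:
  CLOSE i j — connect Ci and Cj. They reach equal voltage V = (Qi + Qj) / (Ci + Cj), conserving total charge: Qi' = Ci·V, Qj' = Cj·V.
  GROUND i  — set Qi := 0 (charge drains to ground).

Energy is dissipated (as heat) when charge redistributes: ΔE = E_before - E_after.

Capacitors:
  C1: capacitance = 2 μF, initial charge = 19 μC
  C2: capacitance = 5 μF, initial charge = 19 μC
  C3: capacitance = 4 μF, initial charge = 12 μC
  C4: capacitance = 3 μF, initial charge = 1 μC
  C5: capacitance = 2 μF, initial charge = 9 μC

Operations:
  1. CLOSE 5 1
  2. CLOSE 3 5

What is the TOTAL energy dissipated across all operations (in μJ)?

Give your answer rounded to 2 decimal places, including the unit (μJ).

Initial: C1(2μF, Q=19μC, V=9.50V), C2(5μF, Q=19μC, V=3.80V), C3(4μF, Q=12μC, V=3.00V), C4(3μF, Q=1μC, V=0.33V), C5(2μF, Q=9μC, V=4.50V)
Op 1: CLOSE 5-1: Q_total=28.00, C_total=4.00, V=7.00; Q5=14.00, Q1=14.00; dissipated=12.500
Op 2: CLOSE 3-5: Q_total=26.00, C_total=6.00, V=4.33; Q3=17.33, Q5=8.67; dissipated=10.667
Total dissipated: 23.167 μJ

Answer: 23.17 μJ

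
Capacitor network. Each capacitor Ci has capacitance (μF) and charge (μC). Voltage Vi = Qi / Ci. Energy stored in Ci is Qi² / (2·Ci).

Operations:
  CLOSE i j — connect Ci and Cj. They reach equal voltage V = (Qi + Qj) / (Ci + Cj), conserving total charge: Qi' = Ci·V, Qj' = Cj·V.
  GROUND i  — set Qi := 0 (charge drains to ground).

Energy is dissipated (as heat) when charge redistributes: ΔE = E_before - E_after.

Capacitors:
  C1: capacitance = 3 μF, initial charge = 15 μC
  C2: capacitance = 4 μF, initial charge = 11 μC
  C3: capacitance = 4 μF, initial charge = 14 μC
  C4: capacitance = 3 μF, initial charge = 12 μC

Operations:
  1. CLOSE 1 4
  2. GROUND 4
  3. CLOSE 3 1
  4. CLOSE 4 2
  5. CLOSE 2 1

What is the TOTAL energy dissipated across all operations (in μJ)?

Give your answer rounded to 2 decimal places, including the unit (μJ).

Answer: 43.23 μJ

Derivation:
Initial: C1(3μF, Q=15μC, V=5.00V), C2(4μF, Q=11μC, V=2.75V), C3(4μF, Q=14μC, V=3.50V), C4(3μF, Q=12μC, V=4.00V)
Op 1: CLOSE 1-4: Q_total=27.00, C_total=6.00, V=4.50; Q1=13.50, Q4=13.50; dissipated=0.750
Op 2: GROUND 4: Q4=0; energy lost=30.375
Op 3: CLOSE 3-1: Q_total=27.50, C_total=7.00, V=3.93; Q3=15.71, Q1=11.79; dissipated=0.857
Op 4: CLOSE 4-2: Q_total=11.00, C_total=7.00, V=1.57; Q4=4.71, Q2=6.29; dissipated=6.482
Op 5: CLOSE 2-1: Q_total=18.07, C_total=7.00, V=2.58; Q2=10.33, Q1=7.74; dissipated=4.762
Total dissipated: 43.227 μJ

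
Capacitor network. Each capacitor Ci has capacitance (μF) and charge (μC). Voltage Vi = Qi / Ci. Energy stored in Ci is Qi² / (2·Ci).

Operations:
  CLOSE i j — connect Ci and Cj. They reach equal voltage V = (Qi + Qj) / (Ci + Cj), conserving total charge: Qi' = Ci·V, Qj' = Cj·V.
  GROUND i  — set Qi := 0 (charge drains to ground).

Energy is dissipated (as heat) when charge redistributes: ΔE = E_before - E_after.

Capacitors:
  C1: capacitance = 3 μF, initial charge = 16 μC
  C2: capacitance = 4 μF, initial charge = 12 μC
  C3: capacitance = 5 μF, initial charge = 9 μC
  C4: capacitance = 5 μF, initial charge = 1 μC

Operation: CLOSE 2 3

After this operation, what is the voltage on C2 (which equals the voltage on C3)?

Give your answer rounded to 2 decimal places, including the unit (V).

Initial: C1(3μF, Q=16μC, V=5.33V), C2(4μF, Q=12μC, V=3.00V), C3(5μF, Q=9μC, V=1.80V), C4(5μF, Q=1μC, V=0.20V)
Op 1: CLOSE 2-3: Q_total=21.00, C_total=9.00, V=2.33; Q2=9.33, Q3=11.67; dissipated=1.600

Answer: 2.33 V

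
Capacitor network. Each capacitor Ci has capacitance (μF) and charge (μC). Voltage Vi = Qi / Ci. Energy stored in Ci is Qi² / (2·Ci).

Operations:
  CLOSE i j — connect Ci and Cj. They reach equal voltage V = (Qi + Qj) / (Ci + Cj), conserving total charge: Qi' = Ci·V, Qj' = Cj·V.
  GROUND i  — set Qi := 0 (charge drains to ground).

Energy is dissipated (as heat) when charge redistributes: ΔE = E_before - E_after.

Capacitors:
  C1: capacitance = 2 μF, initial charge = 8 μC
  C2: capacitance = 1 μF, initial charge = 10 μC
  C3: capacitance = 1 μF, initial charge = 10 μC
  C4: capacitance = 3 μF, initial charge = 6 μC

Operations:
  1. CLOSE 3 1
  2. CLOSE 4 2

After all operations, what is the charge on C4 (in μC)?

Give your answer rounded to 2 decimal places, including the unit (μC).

Answer: 12.00 μC

Derivation:
Initial: C1(2μF, Q=8μC, V=4.00V), C2(1μF, Q=10μC, V=10.00V), C3(1μF, Q=10μC, V=10.00V), C4(3μF, Q=6μC, V=2.00V)
Op 1: CLOSE 3-1: Q_total=18.00, C_total=3.00, V=6.00; Q3=6.00, Q1=12.00; dissipated=12.000
Op 2: CLOSE 4-2: Q_total=16.00, C_total=4.00, V=4.00; Q4=12.00, Q2=4.00; dissipated=24.000
Final charges: Q1=12.00, Q2=4.00, Q3=6.00, Q4=12.00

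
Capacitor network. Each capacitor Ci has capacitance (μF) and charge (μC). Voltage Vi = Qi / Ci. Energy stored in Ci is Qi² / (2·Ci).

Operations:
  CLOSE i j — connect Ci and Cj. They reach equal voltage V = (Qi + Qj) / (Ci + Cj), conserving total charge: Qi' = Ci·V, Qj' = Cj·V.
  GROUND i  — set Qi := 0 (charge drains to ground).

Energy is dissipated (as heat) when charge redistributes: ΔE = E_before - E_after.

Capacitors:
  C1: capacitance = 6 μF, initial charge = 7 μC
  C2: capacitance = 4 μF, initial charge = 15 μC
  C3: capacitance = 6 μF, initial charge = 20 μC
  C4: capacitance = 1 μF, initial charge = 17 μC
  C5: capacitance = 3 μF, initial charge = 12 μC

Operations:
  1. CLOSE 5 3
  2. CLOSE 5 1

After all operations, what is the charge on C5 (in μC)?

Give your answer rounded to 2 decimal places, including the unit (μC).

Answer: 5.89 μC

Derivation:
Initial: C1(6μF, Q=7μC, V=1.17V), C2(4μF, Q=15μC, V=3.75V), C3(6μF, Q=20μC, V=3.33V), C4(1μF, Q=17μC, V=17.00V), C5(3μF, Q=12μC, V=4.00V)
Op 1: CLOSE 5-3: Q_total=32.00, C_total=9.00, V=3.56; Q5=10.67, Q3=21.33; dissipated=0.444
Op 2: CLOSE 5-1: Q_total=17.67, C_total=9.00, V=1.96; Q5=5.89, Q1=11.78; dissipated=5.707
Final charges: Q1=11.78, Q2=15.00, Q3=21.33, Q4=17.00, Q5=5.89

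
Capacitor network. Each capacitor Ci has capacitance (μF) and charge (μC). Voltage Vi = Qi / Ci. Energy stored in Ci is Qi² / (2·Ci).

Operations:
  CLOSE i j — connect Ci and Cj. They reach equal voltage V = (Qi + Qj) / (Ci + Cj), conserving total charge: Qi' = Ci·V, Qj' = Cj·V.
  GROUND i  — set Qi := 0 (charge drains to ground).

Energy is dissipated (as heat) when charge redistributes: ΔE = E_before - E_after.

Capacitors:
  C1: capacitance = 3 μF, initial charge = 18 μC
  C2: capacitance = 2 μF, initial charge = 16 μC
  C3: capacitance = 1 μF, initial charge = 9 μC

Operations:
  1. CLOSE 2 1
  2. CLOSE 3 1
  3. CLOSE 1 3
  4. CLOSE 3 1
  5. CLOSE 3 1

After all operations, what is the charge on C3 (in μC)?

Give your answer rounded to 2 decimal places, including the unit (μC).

Initial: C1(3μF, Q=18μC, V=6.00V), C2(2μF, Q=16μC, V=8.00V), C3(1μF, Q=9μC, V=9.00V)
Op 1: CLOSE 2-1: Q_total=34.00, C_total=5.00, V=6.80; Q2=13.60, Q1=20.40; dissipated=2.400
Op 2: CLOSE 3-1: Q_total=29.40, C_total=4.00, V=7.35; Q3=7.35, Q1=22.05; dissipated=1.815
Op 3: CLOSE 1-3: Q_total=29.40, C_total=4.00, V=7.35; Q1=22.05, Q3=7.35; dissipated=0.000
Op 4: CLOSE 3-1: Q_total=29.40, C_total=4.00, V=7.35; Q3=7.35, Q1=22.05; dissipated=0.000
Op 5: CLOSE 3-1: Q_total=29.40, C_total=4.00, V=7.35; Q3=7.35, Q1=22.05; dissipated=0.000
Final charges: Q1=22.05, Q2=13.60, Q3=7.35

Answer: 7.35 μC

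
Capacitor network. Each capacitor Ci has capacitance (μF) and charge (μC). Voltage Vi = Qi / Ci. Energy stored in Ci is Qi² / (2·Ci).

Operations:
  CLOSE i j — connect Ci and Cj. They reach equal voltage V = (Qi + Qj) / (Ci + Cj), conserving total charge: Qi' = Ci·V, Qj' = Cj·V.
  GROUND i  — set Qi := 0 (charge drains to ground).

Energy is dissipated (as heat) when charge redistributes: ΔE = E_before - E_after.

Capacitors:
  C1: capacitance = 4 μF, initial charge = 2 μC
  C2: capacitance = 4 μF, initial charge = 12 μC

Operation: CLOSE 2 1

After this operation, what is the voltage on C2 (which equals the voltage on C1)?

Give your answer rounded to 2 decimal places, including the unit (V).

Initial: C1(4μF, Q=2μC, V=0.50V), C2(4μF, Q=12μC, V=3.00V)
Op 1: CLOSE 2-1: Q_total=14.00, C_total=8.00, V=1.75; Q2=7.00, Q1=7.00; dissipated=6.250

Answer: 1.75 V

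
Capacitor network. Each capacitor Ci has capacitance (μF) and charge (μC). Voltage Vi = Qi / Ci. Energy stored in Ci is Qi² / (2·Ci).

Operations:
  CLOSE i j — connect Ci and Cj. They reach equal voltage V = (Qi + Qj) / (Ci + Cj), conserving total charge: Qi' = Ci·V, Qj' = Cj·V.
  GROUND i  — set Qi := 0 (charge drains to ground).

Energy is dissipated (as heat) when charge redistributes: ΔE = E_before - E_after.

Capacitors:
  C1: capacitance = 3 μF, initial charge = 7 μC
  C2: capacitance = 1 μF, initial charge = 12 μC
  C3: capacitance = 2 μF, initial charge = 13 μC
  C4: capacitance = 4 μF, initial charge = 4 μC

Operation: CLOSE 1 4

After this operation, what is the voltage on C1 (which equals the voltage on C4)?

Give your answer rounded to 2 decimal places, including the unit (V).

Initial: C1(3μF, Q=7μC, V=2.33V), C2(1μF, Q=12μC, V=12.00V), C3(2μF, Q=13μC, V=6.50V), C4(4μF, Q=4μC, V=1.00V)
Op 1: CLOSE 1-4: Q_total=11.00, C_total=7.00, V=1.57; Q1=4.71, Q4=6.29; dissipated=1.524

Answer: 1.57 V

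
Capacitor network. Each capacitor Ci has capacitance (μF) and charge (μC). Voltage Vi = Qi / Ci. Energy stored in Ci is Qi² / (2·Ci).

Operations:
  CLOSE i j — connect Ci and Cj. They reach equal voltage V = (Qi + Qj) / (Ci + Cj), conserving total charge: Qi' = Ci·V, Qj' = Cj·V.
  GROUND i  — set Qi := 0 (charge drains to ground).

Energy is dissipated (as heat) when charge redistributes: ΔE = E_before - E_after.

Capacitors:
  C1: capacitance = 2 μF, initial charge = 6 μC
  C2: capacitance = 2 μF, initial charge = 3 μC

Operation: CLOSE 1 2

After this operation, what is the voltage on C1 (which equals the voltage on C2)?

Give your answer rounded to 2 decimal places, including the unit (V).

Initial: C1(2μF, Q=6μC, V=3.00V), C2(2μF, Q=3μC, V=1.50V)
Op 1: CLOSE 1-2: Q_total=9.00, C_total=4.00, V=2.25; Q1=4.50, Q2=4.50; dissipated=1.125

Answer: 2.25 V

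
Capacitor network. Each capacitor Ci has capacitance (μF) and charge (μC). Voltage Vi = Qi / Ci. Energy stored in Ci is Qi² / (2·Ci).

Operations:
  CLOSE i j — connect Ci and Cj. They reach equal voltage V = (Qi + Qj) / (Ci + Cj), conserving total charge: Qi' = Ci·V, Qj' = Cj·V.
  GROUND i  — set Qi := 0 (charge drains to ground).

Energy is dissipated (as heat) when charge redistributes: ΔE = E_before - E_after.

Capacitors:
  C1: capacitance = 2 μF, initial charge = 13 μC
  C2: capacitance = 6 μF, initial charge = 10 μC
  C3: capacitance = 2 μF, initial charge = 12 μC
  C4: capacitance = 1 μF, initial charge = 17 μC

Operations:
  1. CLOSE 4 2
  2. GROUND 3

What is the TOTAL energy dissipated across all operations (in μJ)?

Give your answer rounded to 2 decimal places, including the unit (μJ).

Initial: C1(2μF, Q=13μC, V=6.50V), C2(6μF, Q=10μC, V=1.67V), C3(2μF, Q=12μC, V=6.00V), C4(1μF, Q=17μC, V=17.00V)
Op 1: CLOSE 4-2: Q_total=27.00, C_total=7.00, V=3.86; Q4=3.86, Q2=23.14; dissipated=100.762
Op 2: GROUND 3: Q3=0; energy lost=36.000
Total dissipated: 136.762 μJ

Answer: 136.76 μJ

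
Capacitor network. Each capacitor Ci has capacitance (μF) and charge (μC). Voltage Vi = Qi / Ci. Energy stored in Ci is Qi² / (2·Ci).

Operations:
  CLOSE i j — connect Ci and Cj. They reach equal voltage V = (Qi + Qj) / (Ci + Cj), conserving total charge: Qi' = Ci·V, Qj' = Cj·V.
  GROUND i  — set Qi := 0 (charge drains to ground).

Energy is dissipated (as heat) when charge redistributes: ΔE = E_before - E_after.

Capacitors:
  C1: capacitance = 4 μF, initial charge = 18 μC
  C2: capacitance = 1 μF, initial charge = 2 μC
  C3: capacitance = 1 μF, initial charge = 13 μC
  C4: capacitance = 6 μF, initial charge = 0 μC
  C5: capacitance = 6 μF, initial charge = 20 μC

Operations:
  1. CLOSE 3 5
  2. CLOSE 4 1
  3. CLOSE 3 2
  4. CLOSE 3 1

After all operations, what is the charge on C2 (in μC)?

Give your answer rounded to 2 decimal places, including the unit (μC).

Initial: C1(4μF, Q=18μC, V=4.50V), C2(1μF, Q=2μC, V=2.00V), C3(1μF, Q=13μC, V=13.00V), C4(6μF, Q=0μC, V=0.00V), C5(6μF, Q=20μC, V=3.33V)
Op 1: CLOSE 3-5: Q_total=33.00, C_total=7.00, V=4.71; Q3=4.71, Q5=28.29; dissipated=40.048
Op 2: CLOSE 4-1: Q_total=18.00, C_total=10.00, V=1.80; Q4=10.80, Q1=7.20; dissipated=24.300
Op 3: CLOSE 3-2: Q_total=6.71, C_total=2.00, V=3.36; Q3=3.36, Q2=3.36; dissipated=1.842
Op 4: CLOSE 3-1: Q_total=10.56, C_total=5.00, V=2.11; Q3=2.11, Q1=8.45; dissipated=0.970
Final charges: Q1=8.45, Q2=3.36, Q3=2.11, Q4=10.80, Q5=28.29

Answer: 3.36 μC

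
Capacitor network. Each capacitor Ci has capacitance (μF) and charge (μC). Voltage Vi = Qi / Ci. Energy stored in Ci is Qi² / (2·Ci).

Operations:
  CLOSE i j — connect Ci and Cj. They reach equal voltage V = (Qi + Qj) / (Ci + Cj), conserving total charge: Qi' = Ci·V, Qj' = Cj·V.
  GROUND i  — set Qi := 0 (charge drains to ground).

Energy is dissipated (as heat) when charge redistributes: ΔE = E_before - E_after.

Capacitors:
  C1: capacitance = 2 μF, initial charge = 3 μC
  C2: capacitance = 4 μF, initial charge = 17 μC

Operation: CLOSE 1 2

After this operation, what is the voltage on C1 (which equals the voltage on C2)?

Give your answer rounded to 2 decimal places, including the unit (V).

Initial: C1(2μF, Q=3μC, V=1.50V), C2(4μF, Q=17μC, V=4.25V)
Op 1: CLOSE 1-2: Q_total=20.00, C_total=6.00, V=3.33; Q1=6.67, Q2=13.33; dissipated=5.042

Answer: 3.33 V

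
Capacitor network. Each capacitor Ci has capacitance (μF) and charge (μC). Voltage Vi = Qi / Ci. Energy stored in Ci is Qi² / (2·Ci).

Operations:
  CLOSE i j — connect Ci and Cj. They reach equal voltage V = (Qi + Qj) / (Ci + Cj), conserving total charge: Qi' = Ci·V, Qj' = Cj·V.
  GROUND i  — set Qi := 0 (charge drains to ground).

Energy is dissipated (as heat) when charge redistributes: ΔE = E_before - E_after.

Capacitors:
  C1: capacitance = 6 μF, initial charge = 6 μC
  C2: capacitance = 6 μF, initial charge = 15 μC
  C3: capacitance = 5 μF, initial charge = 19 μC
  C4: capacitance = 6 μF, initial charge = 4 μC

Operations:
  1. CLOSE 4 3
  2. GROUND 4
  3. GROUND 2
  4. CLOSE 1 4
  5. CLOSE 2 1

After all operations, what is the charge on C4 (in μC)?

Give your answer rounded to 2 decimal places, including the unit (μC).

Initial: C1(6μF, Q=6μC, V=1.00V), C2(6μF, Q=15μC, V=2.50V), C3(5μF, Q=19μC, V=3.80V), C4(6μF, Q=4μC, V=0.67V)
Op 1: CLOSE 4-3: Q_total=23.00, C_total=11.00, V=2.09; Q4=12.55, Q3=10.45; dissipated=13.388
Op 2: GROUND 4: Q4=0; energy lost=13.116
Op 3: GROUND 2: Q2=0; energy lost=18.750
Op 4: CLOSE 1-4: Q_total=6.00, C_total=12.00, V=0.50; Q1=3.00, Q4=3.00; dissipated=1.500
Op 5: CLOSE 2-1: Q_total=3.00, C_total=12.00, V=0.25; Q2=1.50, Q1=1.50; dissipated=0.375
Final charges: Q1=1.50, Q2=1.50, Q3=10.45, Q4=3.00

Answer: 3.00 μC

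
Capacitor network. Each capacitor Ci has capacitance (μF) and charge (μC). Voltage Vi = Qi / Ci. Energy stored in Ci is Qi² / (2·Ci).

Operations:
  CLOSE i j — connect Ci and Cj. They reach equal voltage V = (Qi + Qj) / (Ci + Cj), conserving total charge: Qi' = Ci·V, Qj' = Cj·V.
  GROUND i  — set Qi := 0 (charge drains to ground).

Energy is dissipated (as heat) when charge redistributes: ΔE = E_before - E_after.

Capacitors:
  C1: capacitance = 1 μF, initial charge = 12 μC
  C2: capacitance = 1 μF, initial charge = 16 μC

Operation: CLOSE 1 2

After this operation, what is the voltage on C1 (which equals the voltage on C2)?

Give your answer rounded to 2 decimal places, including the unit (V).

Initial: C1(1μF, Q=12μC, V=12.00V), C2(1μF, Q=16μC, V=16.00V)
Op 1: CLOSE 1-2: Q_total=28.00, C_total=2.00, V=14.00; Q1=14.00, Q2=14.00; dissipated=4.000

Answer: 14.00 V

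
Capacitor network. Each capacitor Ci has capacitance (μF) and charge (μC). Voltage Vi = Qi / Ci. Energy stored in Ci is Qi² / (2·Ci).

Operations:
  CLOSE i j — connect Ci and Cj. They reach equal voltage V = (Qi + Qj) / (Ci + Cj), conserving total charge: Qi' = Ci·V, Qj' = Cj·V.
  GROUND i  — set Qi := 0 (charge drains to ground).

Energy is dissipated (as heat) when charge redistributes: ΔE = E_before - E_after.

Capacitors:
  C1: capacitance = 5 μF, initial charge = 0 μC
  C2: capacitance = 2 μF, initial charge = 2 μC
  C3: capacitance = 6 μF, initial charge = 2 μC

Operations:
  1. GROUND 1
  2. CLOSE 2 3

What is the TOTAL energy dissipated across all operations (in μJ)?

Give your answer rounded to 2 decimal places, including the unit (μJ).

Answer: 0.33 μJ

Derivation:
Initial: C1(5μF, Q=0μC, V=0.00V), C2(2μF, Q=2μC, V=1.00V), C3(6μF, Q=2μC, V=0.33V)
Op 1: GROUND 1: Q1=0; energy lost=0.000
Op 2: CLOSE 2-3: Q_total=4.00, C_total=8.00, V=0.50; Q2=1.00, Q3=3.00; dissipated=0.333
Total dissipated: 0.333 μJ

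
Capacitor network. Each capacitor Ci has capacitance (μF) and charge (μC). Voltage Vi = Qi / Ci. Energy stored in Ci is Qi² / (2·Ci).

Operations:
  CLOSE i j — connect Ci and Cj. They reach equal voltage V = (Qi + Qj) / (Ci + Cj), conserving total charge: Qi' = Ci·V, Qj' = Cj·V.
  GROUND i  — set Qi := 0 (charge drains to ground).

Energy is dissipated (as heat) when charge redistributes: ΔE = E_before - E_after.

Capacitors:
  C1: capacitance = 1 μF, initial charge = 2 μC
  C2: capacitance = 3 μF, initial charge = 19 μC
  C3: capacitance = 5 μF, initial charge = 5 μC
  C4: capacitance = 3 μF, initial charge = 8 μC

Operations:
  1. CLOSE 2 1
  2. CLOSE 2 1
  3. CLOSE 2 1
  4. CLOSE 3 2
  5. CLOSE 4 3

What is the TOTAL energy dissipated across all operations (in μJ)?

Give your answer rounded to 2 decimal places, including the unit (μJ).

Initial: C1(1μF, Q=2μC, V=2.00V), C2(3μF, Q=19μC, V=6.33V), C3(5μF, Q=5μC, V=1.00V), C4(3μF, Q=8μC, V=2.67V)
Op 1: CLOSE 2-1: Q_total=21.00, C_total=4.00, V=5.25; Q2=15.75, Q1=5.25; dissipated=7.042
Op 2: CLOSE 2-1: Q_total=21.00, C_total=4.00, V=5.25; Q2=15.75, Q1=5.25; dissipated=0.000
Op 3: CLOSE 2-1: Q_total=21.00, C_total=4.00, V=5.25; Q2=15.75, Q1=5.25; dissipated=0.000
Op 4: CLOSE 3-2: Q_total=20.75, C_total=8.00, V=2.59; Q3=12.97, Q2=7.78; dissipated=16.934
Op 5: CLOSE 4-3: Q_total=20.97, C_total=8.00, V=2.62; Q4=7.86, Q3=13.11; dissipated=0.005
Total dissipated: 23.980 μJ

Answer: 23.98 μJ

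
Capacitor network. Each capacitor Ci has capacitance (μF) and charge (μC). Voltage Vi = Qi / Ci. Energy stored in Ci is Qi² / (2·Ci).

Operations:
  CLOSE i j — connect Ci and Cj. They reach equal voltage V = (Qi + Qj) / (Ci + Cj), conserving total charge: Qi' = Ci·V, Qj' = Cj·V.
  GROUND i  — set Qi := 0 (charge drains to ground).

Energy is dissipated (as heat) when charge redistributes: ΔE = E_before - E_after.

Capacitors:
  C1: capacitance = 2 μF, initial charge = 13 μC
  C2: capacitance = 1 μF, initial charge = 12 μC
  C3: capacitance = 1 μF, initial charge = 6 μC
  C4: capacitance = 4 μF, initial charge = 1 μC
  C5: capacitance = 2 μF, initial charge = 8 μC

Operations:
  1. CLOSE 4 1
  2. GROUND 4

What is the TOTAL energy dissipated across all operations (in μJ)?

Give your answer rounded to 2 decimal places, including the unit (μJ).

Answer: 36.93 μJ

Derivation:
Initial: C1(2μF, Q=13μC, V=6.50V), C2(1μF, Q=12μC, V=12.00V), C3(1μF, Q=6μC, V=6.00V), C4(4μF, Q=1μC, V=0.25V), C5(2μF, Q=8μC, V=4.00V)
Op 1: CLOSE 4-1: Q_total=14.00, C_total=6.00, V=2.33; Q4=9.33, Q1=4.67; dissipated=26.042
Op 2: GROUND 4: Q4=0; energy lost=10.889
Total dissipated: 36.931 μJ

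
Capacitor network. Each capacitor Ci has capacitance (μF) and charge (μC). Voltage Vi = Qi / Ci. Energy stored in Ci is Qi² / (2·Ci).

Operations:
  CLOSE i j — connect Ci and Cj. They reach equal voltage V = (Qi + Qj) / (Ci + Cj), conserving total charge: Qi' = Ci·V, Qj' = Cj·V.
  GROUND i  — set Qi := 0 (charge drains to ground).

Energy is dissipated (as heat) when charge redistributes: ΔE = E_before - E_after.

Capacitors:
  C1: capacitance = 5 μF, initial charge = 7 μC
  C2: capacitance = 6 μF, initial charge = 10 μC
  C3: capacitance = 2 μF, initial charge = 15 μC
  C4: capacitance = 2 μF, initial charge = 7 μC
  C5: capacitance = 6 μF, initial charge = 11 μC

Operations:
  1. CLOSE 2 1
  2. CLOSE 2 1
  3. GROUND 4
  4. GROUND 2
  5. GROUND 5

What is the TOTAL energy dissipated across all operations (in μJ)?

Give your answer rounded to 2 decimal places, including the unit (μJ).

Answer: 29.60 μJ

Derivation:
Initial: C1(5μF, Q=7μC, V=1.40V), C2(6μF, Q=10μC, V=1.67V), C3(2μF, Q=15μC, V=7.50V), C4(2μF, Q=7μC, V=3.50V), C5(6μF, Q=11μC, V=1.83V)
Op 1: CLOSE 2-1: Q_total=17.00, C_total=11.00, V=1.55; Q2=9.27, Q1=7.73; dissipated=0.097
Op 2: CLOSE 2-1: Q_total=17.00, C_total=11.00, V=1.55; Q2=9.27, Q1=7.73; dissipated=0.000
Op 3: GROUND 4: Q4=0; energy lost=12.250
Op 4: GROUND 2: Q2=0; energy lost=7.165
Op 5: GROUND 5: Q5=0; energy lost=10.083
Total dissipated: 29.596 μJ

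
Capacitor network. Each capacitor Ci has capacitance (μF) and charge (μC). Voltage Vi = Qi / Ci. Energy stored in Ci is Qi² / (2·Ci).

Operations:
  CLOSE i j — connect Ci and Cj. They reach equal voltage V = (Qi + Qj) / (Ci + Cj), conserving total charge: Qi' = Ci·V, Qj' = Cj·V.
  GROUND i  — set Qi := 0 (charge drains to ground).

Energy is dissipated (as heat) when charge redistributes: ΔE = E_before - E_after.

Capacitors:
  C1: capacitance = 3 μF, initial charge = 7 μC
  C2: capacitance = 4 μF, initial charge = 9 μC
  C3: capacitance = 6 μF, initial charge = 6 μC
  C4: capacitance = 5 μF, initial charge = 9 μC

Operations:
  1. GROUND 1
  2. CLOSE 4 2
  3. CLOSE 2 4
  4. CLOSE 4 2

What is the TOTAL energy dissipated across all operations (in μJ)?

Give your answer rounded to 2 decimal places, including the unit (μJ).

Answer: 8.39 μJ

Derivation:
Initial: C1(3μF, Q=7μC, V=2.33V), C2(4μF, Q=9μC, V=2.25V), C3(6μF, Q=6μC, V=1.00V), C4(5μF, Q=9μC, V=1.80V)
Op 1: GROUND 1: Q1=0; energy lost=8.167
Op 2: CLOSE 4-2: Q_total=18.00, C_total=9.00, V=2.00; Q4=10.00, Q2=8.00; dissipated=0.225
Op 3: CLOSE 2-4: Q_total=18.00, C_total=9.00, V=2.00; Q2=8.00, Q4=10.00; dissipated=0.000
Op 4: CLOSE 4-2: Q_total=18.00, C_total=9.00, V=2.00; Q4=10.00, Q2=8.00; dissipated=0.000
Total dissipated: 8.392 μJ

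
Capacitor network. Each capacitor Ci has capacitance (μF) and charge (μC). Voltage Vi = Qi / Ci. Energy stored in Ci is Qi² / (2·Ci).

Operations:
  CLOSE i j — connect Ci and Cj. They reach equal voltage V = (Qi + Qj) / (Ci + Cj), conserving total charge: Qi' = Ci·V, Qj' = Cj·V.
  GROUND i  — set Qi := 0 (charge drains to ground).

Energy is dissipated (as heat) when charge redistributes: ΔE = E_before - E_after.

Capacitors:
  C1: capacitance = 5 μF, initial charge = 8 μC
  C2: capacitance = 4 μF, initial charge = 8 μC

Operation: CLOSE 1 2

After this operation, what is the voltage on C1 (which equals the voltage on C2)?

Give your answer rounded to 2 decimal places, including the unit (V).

Answer: 1.78 V

Derivation:
Initial: C1(5μF, Q=8μC, V=1.60V), C2(4μF, Q=8μC, V=2.00V)
Op 1: CLOSE 1-2: Q_total=16.00, C_total=9.00, V=1.78; Q1=8.89, Q2=7.11; dissipated=0.178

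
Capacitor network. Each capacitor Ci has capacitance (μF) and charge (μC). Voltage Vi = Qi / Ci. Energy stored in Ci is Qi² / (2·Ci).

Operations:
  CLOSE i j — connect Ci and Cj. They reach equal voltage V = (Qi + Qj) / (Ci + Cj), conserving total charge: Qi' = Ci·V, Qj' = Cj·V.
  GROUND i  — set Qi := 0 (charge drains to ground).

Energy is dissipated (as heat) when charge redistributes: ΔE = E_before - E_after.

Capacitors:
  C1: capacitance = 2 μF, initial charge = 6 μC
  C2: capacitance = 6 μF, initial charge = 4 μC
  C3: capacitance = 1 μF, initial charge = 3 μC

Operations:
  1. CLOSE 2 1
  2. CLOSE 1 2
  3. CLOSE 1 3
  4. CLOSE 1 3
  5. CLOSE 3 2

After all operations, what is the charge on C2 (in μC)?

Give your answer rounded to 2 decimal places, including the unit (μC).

Answer: 8.00 μC

Derivation:
Initial: C1(2μF, Q=6μC, V=3.00V), C2(6μF, Q=4μC, V=0.67V), C3(1μF, Q=3μC, V=3.00V)
Op 1: CLOSE 2-1: Q_total=10.00, C_total=8.00, V=1.25; Q2=7.50, Q1=2.50; dissipated=4.083
Op 2: CLOSE 1-2: Q_total=10.00, C_total=8.00, V=1.25; Q1=2.50, Q2=7.50; dissipated=0.000
Op 3: CLOSE 1-3: Q_total=5.50, C_total=3.00, V=1.83; Q1=3.67, Q3=1.83; dissipated=1.021
Op 4: CLOSE 1-3: Q_total=5.50, C_total=3.00, V=1.83; Q1=3.67, Q3=1.83; dissipated=0.000
Op 5: CLOSE 3-2: Q_total=9.33, C_total=7.00, V=1.33; Q3=1.33, Q2=8.00; dissipated=0.146
Final charges: Q1=3.67, Q2=8.00, Q3=1.33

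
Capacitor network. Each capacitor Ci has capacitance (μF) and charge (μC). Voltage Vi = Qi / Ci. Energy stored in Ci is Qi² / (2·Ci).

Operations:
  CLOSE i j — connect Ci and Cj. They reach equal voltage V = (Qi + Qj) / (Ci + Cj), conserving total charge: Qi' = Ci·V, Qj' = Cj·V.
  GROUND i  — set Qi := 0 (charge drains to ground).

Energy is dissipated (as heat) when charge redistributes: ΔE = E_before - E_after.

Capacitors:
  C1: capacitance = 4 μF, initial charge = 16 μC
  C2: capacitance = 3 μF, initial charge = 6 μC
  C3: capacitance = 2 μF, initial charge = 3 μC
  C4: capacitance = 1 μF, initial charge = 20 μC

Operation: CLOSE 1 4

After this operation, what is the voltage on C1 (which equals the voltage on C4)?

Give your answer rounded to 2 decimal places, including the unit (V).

Answer: 7.20 V

Derivation:
Initial: C1(4μF, Q=16μC, V=4.00V), C2(3μF, Q=6μC, V=2.00V), C3(2μF, Q=3μC, V=1.50V), C4(1μF, Q=20μC, V=20.00V)
Op 1: CLOSE 1-4: Q_total=36.00, C_total=5.00, V=7.20; Q1=28.80, Q4=7.20; dissipated=102.400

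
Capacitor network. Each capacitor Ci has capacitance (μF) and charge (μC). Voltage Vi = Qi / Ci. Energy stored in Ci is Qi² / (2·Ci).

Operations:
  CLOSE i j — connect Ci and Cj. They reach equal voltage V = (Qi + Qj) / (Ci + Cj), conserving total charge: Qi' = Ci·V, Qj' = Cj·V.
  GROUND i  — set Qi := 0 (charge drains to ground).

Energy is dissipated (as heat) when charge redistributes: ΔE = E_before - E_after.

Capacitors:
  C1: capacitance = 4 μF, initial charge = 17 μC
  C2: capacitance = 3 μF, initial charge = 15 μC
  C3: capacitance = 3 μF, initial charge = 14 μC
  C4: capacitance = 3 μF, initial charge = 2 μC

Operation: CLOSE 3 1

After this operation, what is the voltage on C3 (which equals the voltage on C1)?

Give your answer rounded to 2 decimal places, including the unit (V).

Initial: C1(4μF, Q=17μC, V=4.25V), C2(3μF, Q=15μC, V=5.00V), C3(3μF, Q=14μC, V=4.67V), C4(3μF, Q=2μC, V=0.67V)
Op 1: CLOSE 3-1: Q_total=31.00, C_total=7.00, V=4.43; Q3=13.29, Q1=17.71; dissipated=0.149

Answer: 4.43 V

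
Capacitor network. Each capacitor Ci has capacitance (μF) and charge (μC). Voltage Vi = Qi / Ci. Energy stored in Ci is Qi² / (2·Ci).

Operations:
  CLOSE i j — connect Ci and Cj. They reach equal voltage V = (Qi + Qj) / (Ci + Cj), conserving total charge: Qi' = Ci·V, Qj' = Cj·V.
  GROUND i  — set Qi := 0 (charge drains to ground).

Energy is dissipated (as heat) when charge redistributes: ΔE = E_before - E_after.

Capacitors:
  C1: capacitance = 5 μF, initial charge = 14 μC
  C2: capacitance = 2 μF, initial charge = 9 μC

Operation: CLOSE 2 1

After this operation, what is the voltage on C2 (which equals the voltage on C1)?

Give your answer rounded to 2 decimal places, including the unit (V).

Initial: C1(5μF, Q=14μC, V=2.80V), C2(2μF, Q=9μC, V=4.50V)
Op 1: CLOSE 2-1: Q_total=23.00, C_total=7.00, V=3.29; Q2=6.57, Q1=16.43; dissipated=2.064

Answer: 3.29 V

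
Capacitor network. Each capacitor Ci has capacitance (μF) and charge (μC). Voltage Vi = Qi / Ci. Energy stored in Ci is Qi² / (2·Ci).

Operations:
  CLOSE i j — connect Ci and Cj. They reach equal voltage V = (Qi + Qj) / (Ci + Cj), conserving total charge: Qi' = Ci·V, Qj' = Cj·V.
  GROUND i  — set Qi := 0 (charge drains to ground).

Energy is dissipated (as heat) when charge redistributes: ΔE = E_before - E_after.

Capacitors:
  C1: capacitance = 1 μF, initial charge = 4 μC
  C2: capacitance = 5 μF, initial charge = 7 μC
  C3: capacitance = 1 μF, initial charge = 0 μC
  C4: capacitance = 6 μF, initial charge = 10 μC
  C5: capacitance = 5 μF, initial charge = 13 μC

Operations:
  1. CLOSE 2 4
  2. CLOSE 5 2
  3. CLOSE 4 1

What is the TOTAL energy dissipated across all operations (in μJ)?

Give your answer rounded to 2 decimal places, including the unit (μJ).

Initial: C1(1μF, Q=4μC, V=4.00V), C2(5μF, Q=7μC, V=1.40V), C3(1μF, Q=0μC, V=0.00V), C4(6μF, Q=10μC, V=1.67V), C5(5μF, Q=13μC, V=2.60V)
Op 1: CLOSE 2-4: Q_total=17.00, C_total=11.00, V=1.55; Q2=7.73, Q4=9.27; dissipated=0.097
Op 2: CLOSE 5-2: Q_total=20.73, C_total=10.00, V=2.07; Q5=10.36, Q2=10.36; dissipated=1.390
Op 3: CLOSE 4-1: Q_total=13.27, C_total=7.00, V=1.90; Q4=11.38, Q1=1.90; dissipated=2.582
Total dissipated: 4.069 μJ

Answer: 4.07 μJ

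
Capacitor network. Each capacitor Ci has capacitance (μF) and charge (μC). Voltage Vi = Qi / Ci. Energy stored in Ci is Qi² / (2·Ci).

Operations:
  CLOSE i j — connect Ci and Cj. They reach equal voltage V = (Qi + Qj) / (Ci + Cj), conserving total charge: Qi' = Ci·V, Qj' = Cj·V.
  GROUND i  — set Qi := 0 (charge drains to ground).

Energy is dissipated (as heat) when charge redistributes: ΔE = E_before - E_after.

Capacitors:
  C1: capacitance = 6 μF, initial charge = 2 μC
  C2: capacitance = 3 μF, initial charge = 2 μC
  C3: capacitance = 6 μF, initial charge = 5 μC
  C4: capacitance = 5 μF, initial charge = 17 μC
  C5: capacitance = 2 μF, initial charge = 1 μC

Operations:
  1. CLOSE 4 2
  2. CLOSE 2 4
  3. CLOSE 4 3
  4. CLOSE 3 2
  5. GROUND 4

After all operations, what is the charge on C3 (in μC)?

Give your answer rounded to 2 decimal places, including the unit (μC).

Initial: C1(6μF, Q=2μC, V=0.33V), C2(3μF, Q=2μC, V=0.67V), C3(6μF, Q=5μC, V=0.83V), C4(5μF, Q=17μC, V=3.40V), C5(2μF, Q=1μC, V=0.50V)
Op 1: CLOSE 4-2: Q_total=19.00, C_total=8.00, V=2.38; Q4=11.88, Q2=7.12; dissipated=7.004
Op 2: CLOSE 2-4: Q_total=19.00, C_total=8.00, V=2.38; Q2=7.12, Q4=11.88; dissipated=0.000
Op 3: CLOSE 4-3: Q_total=16.88, C_total=11.00, V=1.53; Q4=7.67, Q3=9.20; dissipated=3.241
Op 4: CLOSE 3-2: Q_total=16.33, C_total=9.00, V=1.81; Q3=10.89, Q2=5.44; dissipated=0.707
Op 5: GROUND 4: Q4=0; energy lost=5.884
Final charges: Q1=2.00, Q2=5.44, Q3=10.89, Q4=0.00, Q5=1.00

Answer: 10.89 μC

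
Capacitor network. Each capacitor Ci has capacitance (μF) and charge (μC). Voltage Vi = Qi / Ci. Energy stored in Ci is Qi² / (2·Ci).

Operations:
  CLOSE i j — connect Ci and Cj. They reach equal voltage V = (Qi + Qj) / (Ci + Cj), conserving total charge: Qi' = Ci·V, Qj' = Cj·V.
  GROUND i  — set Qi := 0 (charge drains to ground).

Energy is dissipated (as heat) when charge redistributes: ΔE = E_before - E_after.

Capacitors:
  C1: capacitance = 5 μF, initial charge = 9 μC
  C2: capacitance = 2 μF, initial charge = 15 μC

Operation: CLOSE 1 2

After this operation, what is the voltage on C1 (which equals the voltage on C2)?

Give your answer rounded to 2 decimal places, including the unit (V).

Initial: C1(5μF, Q=9μC, V=1.80V), C2(2μF, Q=15μC, V=7.50V)
Op 1: CLOSE 1-2: Q_total=24.00, C_total=7.00, V=3.43; Q1=17.14, Q2=6.86; dissipated=23.207

Answer: 3.43 V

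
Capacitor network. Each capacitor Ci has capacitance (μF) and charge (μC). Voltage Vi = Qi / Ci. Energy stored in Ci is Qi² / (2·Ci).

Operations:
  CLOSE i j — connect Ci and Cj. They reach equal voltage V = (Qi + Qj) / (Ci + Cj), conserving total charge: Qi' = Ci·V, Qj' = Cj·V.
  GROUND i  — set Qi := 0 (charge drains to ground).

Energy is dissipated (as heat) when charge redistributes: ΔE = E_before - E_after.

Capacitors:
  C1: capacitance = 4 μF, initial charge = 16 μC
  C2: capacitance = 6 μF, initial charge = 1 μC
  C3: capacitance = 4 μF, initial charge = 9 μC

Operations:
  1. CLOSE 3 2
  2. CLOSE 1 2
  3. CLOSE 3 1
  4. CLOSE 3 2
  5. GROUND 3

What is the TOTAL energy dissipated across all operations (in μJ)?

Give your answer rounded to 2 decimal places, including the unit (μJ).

Answer: 25.56 μJ

Derivation:
Initial: C1(4μF, Q=16μC, V=4.00V), C2(6μF, Q=1μC, V=0.17V), C3(4μF, Q=9μC, V=2.25V)
Op 1: CLOSE 3-2: Q_total=10.00, C_total=10.00, V=1.00; Q3=4.00, Q2=6.00; dissipated=5.208
Op 2: CLOSE 1-2: Q_total=22.00, C_total=10.00, V=2.20; Q1=8.80, Q2=13.20; dissipated=10.800
Op 3: CLOSE 3-1: Q_total=12.80, C_total=8.00, V=1.60; Q3=6.40, Q1=6.40; dissipated=1.440
Op 4: CLOSE 3-2: Q_total=19.60, C_total=10.00, V=1.96; Q3=7.84, Q2=11.76; dissipated=0.432
Op 5: GROUND 3: Q3=0; energy lost=7.683
Total dissipated: 25.564 μJ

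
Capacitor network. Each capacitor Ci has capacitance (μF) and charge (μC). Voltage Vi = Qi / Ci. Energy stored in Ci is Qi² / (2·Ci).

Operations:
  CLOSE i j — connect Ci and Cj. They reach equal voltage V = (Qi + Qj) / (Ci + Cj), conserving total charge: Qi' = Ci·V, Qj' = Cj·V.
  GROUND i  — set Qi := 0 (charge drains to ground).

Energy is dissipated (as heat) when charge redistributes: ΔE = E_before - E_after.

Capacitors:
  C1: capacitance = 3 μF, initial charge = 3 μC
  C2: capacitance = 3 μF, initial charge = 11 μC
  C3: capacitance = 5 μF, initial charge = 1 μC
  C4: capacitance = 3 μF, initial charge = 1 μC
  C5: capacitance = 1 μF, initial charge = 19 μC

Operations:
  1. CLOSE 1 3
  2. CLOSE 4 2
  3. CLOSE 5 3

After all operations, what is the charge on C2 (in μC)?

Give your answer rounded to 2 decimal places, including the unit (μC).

Answer: 6.00 μC

Derivation:
Initial: C1(3μF, Q=3μC, V=1.00V), C2(3μF, Q=11μC, V=3.67V), C3(5μF, Q=1μC, V=0.20V), C4(3μF, Q=1μC, V=0.33V), C5(1μF, Q=19μC, V=19.00V)
Op 1: CLOSE 1-3: Q_total=4.00, C_total=8.00, V=0.50; Q1=1.50, Q3=2.50; dissipated=0.600
Op 2: CLOSE 4-2: Q_total=12.00, C_total=6.00, V=2.00; Q4=6.00, Q2=6.00; dissipated=8.333
Op 3: CLOSE 5-3: Q_total=21.50, C_total=6.00, V=3.58; Q5=3.58, Q3=17.92; dissipated=142.604
Final charges: Q1=1.50, Q2=6.00, Q3=17.92, Q4=6.00, Q5=3.58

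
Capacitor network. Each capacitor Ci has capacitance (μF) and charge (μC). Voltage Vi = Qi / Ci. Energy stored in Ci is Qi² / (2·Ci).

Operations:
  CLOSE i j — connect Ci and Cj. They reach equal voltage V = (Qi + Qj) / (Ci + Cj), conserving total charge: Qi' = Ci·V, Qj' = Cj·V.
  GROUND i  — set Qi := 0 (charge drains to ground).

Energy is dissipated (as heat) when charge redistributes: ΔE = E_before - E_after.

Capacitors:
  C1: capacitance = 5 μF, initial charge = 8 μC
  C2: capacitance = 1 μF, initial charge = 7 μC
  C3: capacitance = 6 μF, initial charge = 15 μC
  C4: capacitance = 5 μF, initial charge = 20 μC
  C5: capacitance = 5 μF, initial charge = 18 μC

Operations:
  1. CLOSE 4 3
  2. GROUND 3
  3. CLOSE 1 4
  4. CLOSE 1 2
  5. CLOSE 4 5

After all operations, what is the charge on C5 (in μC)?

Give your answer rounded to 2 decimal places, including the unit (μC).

Answer: 14.98 μC

Derivation:
Initial: C1(5μF, Q=8μC, V=1.60V), C2(1μF, Q=7μC, V=7.00V), C3(6μF, Q=15μC, V=2.50V), C4(5μF, Q=20μC, V=4.00V), C5(5μF, Q=18μC, V=3.60V)
Op 1: CLOSE 4-3: Q_total=35.00, C_total=11.00, V=3.18; Q4=15.91, Q3=19.09; dissipated=3.068
Op 2: GROUND 3: Q3=0; energy lost=30.372
Op 3: CLOSE 1-4: Q_total=23.91, C_total=10.00, V=2.39; Q1=11.95, Q4=11.95; dissipated=3.128
Op 4: CLOSE 1-2: Q_total=18.95, C_total=6.00, V=3.16; Q1=15.80, Q2=3.16; dissipated=8.852
Op 5: CLOSE 4-5: Q_total=29.95, C_total=10.00, V=3.00; Q4=14.98, Q5=14.98; dissipated=1.827
Final charges: Q1=15.80, Q2=3.16, Q3=0.00, Q4=14.98, Q5=14.98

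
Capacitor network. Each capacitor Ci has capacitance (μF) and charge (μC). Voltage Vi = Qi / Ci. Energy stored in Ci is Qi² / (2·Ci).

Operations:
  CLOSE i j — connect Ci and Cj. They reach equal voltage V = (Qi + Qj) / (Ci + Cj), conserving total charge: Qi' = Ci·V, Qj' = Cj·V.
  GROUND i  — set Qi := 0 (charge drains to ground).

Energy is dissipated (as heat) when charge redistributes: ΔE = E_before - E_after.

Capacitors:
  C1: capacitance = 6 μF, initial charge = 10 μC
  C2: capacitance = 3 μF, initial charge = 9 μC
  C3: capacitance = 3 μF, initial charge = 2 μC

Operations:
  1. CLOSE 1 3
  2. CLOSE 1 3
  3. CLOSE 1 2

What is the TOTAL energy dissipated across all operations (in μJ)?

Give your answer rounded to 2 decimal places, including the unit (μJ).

Initial: C1(6μF, Q=10μC, V=1.67V), C2(3μF, Q=9μC, V=3.00V), C3(3μF, Q=2μC, V=0.67V)
Op 1: CLOSE 1-3: Q_total=12.00, C_total=9.00, V=1.33; Q1=8.00, Q3=4.00; dissipated=1.000
Op 2: CLOSE 1-3: Q_total=12.00, C_total=9.00, V=1.33; Q1=8.00, Q3=4.00; dissipated=0.000
Op 3: CLOSE 1-2: Q_total=17.00, C_total=9.00, V=1.89; Q1=11.33, Q2=5.67; dissipated=2.778
Total dissipated: 3.778 μJ

Answer: 3.78 μJ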